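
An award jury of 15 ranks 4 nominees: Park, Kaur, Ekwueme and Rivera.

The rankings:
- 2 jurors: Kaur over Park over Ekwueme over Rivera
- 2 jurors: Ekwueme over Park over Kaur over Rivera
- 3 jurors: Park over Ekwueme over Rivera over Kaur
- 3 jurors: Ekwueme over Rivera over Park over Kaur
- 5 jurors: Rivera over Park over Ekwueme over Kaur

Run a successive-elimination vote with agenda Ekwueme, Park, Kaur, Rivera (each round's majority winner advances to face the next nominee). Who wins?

Rivera

Round 1: Ekwueme vs Park — 5–10, Park advances.
Round 2: Park vs Kaur — 13–2, Park advances.
Round 3: Park vs Rivera — 7–8, Rivera advances.
The agenda winner is Rivera.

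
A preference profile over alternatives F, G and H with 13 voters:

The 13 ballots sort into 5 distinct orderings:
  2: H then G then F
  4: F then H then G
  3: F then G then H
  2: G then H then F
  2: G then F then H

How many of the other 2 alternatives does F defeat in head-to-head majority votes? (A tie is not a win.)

2

F against each rival (13 voters):
F–G: F 7–6.
F vs H: 9 to 4, F.
F beats G, H — 2 pairwise wins.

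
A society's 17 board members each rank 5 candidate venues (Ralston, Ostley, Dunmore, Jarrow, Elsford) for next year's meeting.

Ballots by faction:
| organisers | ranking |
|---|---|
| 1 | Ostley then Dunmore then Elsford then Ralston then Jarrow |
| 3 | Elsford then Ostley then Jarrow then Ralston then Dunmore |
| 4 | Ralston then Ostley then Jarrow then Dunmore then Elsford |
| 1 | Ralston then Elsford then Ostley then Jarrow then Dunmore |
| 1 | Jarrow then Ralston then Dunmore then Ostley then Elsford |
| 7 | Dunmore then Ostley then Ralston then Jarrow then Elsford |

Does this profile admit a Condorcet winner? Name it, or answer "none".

Ostley

Head-to-head results (17 organisers):
Ralston–Ostley: Ostley 11–6.
Ralston vs Dunmore: Ralston, 9–8.
Ralston vs Jarrow: Ralston, 13–4.
Ralston vs Elsford: Ralston, 13–4.
Ostley vs Dunmore: Ostley wins 9–8.
Ostley vs Jarrow: Ostley wins 16–1.
Ostley–Elsford: Ostley 13–4.
Dunmore vs Jarrow: Jarrow, 9–8.
Dunmore vs Elsford: Dunmore wins 13–4.
Jarrow vs Elsford: Jarrow, 12–5.
Only Ostley has no losses; Ostley is the Condorcet winner.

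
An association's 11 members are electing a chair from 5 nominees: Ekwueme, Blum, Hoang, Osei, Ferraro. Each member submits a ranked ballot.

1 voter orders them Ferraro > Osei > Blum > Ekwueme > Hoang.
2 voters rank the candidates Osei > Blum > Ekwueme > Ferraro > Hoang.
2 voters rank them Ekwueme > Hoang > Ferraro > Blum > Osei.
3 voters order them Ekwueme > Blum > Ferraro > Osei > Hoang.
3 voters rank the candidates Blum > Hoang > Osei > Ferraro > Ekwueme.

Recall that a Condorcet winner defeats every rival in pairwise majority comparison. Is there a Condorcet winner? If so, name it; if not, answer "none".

Blum

Check each pair by majority over 11 ballots:
Ekwueme vs Blum: Ekwueme preferred on 2+3 = 5 ballots; Blum wins 6–5.
Ekwueme vs Hoang: Ekwueme is ranked higher on 1+2+2+3 = 8 ballots, Hoang on 3. Ekwueme wins 8–3.
Ekwueme vs Osei: Osei wins 6–5.
Ekwueme vs Ferraro: Ekwueme preferred on 2+2+3 = 7 ballots; Ekwueme wins 7–4.
Blum vs Hoang: Blum wins 9–2.
Blum–Osei: Blum 8–3.
Blum vs Ferraro: Blum preferred on 2+3+3 = 8 ballots; Blum wins 8–3.
Hoang vs Osei: Osei, 6–5.
Hoang vs Ferraro: Ferraro wins 6–5.
Osei–Ferraro: Ferraro 6–5.
Blum defeats every rival head-to-head and is the Condorcet winner.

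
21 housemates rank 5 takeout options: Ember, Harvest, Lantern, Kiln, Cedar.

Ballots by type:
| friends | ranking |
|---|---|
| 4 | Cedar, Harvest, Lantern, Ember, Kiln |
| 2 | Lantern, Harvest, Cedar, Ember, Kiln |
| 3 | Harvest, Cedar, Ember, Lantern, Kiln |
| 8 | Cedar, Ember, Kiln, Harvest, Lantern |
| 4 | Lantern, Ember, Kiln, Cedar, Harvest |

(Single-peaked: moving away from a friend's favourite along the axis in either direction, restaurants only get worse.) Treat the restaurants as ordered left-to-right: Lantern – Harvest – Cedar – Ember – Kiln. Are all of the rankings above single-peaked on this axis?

no

Axis positions: Lantern=1, Harvest=2, Cedar=3, Ember=4, Kiln=5.
Type 1 (peak Cedar at position 3): ranking walks positions 3-2-1-4-5, expanding outward from the peak — single-peaked.
Type 2 (peak Lantern at position 1): ranking walks positions 1-2-3-4-5, expanding outward from the peak — single-peaked.
Type 3 (peak Harvest at position 2): ranking walks positions 2-3-4-1-5, expanding outward from the peak — single-peaked.
Type 4 (peak Cedar at position 3): ranking walks positions 3-4-5-2-1, expanding outward from the peak — single-peaked.
Type 5: ranking walks positions 1-4-5-3-2; Ember is ranked above Harvest even though Harvest lies between Ember and the peak Lantern on the axis — preferences dip and rise again. Not single-peaked.
Type 5 violates single-peakedness, so the profile is not single-peaked on this axis.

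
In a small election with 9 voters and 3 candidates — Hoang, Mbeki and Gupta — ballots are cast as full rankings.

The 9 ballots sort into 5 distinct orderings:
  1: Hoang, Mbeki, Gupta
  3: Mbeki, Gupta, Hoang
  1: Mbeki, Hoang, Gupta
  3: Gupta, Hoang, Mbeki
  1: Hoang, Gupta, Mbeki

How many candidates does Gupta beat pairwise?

Gupta against each rival (9 voters):
Gupta vs Hoang: Gupta wins 6–3.
Gupta vs Mbeki: Gupta is ranked higher on 3+1 = 4 ballots, Mbeki on 5. Mbeki wins 5–4.
Gupta beats Hoang; loses to Mbeki — 1 pairwise win.

1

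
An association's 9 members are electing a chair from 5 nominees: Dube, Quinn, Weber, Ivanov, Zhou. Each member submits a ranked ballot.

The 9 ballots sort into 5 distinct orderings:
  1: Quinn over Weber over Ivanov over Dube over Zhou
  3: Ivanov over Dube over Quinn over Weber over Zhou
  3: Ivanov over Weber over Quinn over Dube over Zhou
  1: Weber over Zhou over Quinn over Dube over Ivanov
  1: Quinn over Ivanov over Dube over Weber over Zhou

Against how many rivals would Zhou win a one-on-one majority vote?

0

Zhou against each rival (9 voters):
Zhou vs Dube: Dube, 8–1.
Zhou vs Quinn: Quinn wins 8–1.
Zhou vs Weber: Weber, 9–0.
Zhou vs Ivanov: Ivanov, 8–1.
Zhou beats no one; loses to Dube, Quinn, Weber, Ivanov — 0 pairwise wins.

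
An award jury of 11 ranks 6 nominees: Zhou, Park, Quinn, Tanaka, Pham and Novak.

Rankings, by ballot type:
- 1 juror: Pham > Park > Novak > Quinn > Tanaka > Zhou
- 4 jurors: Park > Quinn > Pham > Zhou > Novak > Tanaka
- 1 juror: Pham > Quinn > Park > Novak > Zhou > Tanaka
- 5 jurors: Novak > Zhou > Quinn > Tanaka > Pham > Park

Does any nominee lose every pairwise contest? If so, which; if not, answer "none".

Pairwise majorities:
Zhou–Park: Park 6–5.
Zhou vs Quinn: 5 for Zhou, 6 for Quinn — Quinn by 6–5.
Zhou–Tanaka: Zhou 10–1.
Zhou vs Pham: Pham wins 6–5.
Zhou vs Novak: Zhou preferred on 4 ballots; Novak wins 7–4.
Park vs Quinn: Park is ranked higher on 1+4 = 5 ballots, Quinn on 6. Quinn wins 6–5.
Park vs Tanaka: 6 to 5, Park.
Park vs Pham: Pham, 7–4.
Park–Novak: Park 6–5.
Quinn vs Tanaka: Quinn wins 11–0.
Quinn vs Pham: 4+5 = 9 for Quinn, 2 for Pham — Quinn by 9–2.
Quinn vs Novak: Novak, 6–5.
Tanaka vs Pham: Tanaka is ranked higher on 5 ballots, Pham on 6. Pham wins 6–5.
Tanaka vs Novak: Tanaka is ranked higher on 0 ballots, Novak on 11. Novak wins 11–0.
Pham vs Novak: Pham wins 6–5.
Tanaka loses to every other nominee — it is the Condorcet loser.

Tanaka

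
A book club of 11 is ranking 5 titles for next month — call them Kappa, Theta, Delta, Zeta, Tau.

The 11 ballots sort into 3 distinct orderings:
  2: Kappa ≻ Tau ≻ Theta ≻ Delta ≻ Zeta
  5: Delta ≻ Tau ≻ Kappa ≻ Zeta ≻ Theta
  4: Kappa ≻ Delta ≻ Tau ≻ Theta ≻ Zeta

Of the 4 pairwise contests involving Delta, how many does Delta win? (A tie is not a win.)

3

Delta against each rival (11 members):
Delta vs Kappa: Delta preferred on 5 ballots; Kappa wins 6–5.
Delta vs Theta: Delta, 9–2.
Delta vs Zeta: Delta preferred on 2+5+4 = 11 ballots; Delta wins 11–0.
Delta vs Tau: 5+4 = 9 for Delta, 2 for Tau — Delta by 9–2.
Delta beats Theta, Zeta, Tau; loses to Kappa — 3 pairwise wins.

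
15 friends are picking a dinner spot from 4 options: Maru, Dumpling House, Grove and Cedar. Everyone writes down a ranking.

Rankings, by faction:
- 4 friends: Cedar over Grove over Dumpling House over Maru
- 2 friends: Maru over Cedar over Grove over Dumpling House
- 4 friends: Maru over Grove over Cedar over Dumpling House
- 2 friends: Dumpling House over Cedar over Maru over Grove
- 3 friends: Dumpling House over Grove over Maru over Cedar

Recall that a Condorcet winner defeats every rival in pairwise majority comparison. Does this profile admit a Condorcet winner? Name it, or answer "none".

none

Check each pair by majority over 15 ballots:
Maru vs Dumpling House: Maru is ranked higher on 2+4 = 6 ballots, Dumpling House on 9. Dumpling House wins 9–6.
Maru vs Grove: Maru is ranked higher on 2+4+2 = 8 ballots, Grove on 7. Maru wins 8–7.
Maru vs Cedar: Maru preferred on 2+4+3 = 9 ballots; Maru wins 9–6.
Dumpling House vs Grove: 5 to 10, Grove.
Dumpling House vs Cedar: Dumpling House preferred on 2+3 = 5 ballots; Cedar wins 10–5.
Grove vs Cedar: 4+3 = 7 for Grove, 8 for Cedar — Cedar by 8–7.
Each restaurant drops at least one matchup (Maru loses to Dumpling House; Dumpling House loses to Grove; Grove loses to Maru; Cedar loses to Maru); the cycle Maru beats Grove beats Dumpling House beats Maru rules out a Condorcet winner.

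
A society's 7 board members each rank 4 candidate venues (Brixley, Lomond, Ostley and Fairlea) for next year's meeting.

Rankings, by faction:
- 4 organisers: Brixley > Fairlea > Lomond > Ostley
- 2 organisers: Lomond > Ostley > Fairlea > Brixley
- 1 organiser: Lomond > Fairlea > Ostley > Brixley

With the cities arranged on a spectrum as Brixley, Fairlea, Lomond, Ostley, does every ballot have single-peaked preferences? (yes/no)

yes

Axis positions: Brixley=1, Fairlea=2, Lomond=3, Ostley=4.
Faction 1 (peak Brixley at position 1): ranking walks positions 1-2-3-4, expanding outward from the peak — single-peaked.
Faction 2 (peak Lomond at position 3): ranking walks positions 3-4-2-1, expanding outward from the peak — single-peaked.
Faction 3 (peak Lomond at position 3): ranking walks positions 3-2-4-1, expanding outward from the peak — single-peaked.
Every ranking is single-peaked on this axis.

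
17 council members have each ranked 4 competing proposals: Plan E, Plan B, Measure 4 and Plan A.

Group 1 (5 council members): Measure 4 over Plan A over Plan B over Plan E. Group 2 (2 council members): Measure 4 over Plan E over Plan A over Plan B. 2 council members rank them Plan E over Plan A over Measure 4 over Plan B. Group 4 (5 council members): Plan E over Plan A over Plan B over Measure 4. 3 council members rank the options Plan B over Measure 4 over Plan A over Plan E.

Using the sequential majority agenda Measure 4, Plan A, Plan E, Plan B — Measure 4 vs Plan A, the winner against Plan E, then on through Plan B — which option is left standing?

Round 1: Measure 4 vs Plan A — 10–7, Measure 4 advances.
Round 2: Measure 4 vs Plan E — 10–7, Measure 4 advances.
Round 3: Measure 4 vs Plan B — 9–8, Measure 4 advances.
The agenda winner is Measure 4.

Measure 4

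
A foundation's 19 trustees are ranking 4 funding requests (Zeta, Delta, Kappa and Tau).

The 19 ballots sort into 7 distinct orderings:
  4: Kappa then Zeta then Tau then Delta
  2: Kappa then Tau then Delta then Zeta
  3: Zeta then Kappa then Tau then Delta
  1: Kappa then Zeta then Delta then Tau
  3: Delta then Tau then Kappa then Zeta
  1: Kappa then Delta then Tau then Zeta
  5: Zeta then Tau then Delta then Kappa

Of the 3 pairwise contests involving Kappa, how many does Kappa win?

3

Kappa against each rival (19 reviewers):
Kappa vs Zeta: Kappa is ranked higher on 4+2+1+3+1 = 11 ballots, Zeta on 8. Kappa wins 11–8.
Kappa vs Delta: 11 to 8, Kappa.
Kappa vs Tau: Kappa, 11–8.
Kappa beats Zeta, Delta, Tau — 3 pairwise wins.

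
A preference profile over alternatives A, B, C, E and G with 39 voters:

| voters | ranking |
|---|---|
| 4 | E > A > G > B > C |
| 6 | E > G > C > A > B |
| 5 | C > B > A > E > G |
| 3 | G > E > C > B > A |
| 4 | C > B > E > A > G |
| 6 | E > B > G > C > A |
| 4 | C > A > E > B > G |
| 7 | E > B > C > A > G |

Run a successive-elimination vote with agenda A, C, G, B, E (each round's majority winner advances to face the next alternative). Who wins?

Round 1: A vs C — 4–35, C advances.
Round 2: C vs G — 20–19, C advances.
Round 3: C vs B — 22–17, C advances.
Round 4: C vs E — 13–26, E advances.
The agenda winner is E.

E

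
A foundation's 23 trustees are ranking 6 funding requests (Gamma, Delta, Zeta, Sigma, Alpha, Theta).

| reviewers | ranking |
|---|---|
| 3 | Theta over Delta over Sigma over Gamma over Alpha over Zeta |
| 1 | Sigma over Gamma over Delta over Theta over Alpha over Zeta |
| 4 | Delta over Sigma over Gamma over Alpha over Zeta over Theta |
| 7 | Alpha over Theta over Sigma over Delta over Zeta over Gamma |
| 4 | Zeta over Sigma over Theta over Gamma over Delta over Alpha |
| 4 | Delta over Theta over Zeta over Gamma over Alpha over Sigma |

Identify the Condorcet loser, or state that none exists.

Pairwise majorities:
Gamma–Delta: Delta 18–5.
Gamma–Zeta: Zeta 15–8.
Gamma–Sigma: Sigma 19–4.
Gamma vs Alpha: 16 to 7, Gamma.
Gamma vs Theta: Theta wins 18–5.
Delta vs Zeta: Delta, 19–4.
Delta vs Sigma: Sigma, 12–11.
Delta vs Alpha: Delta wins 16–7.
Delta vs Theta: Theta wins 14–9.
Zeta–Sigma: Sigma 15–8.
Zeta vs Alpha: Alpha, 15–8.
Zeta vs Theta: Zeta is ranked higher on 4+4 = 8 ballots, Theta on 15. Theta wins 15–8.
Sigma vs Alpha: Sigma preferred on 3+1+4+4 = 12 ballots; Sigma wins 12–11.
Sigma vs Theta: Sigma preferred on 1+4+4 = 9 ballots; Theta wins 14–9.
Alpha vs Theta: 11 to 12, Theta.
Every project wins at least one matchup (Gamma beats Alpha; Delta beats Gamma; Zeta beats Gamma; Sigma beats Gamma; Alpha beats Zeta; Theta beats Gamma), so there is no Condorcet loser.

none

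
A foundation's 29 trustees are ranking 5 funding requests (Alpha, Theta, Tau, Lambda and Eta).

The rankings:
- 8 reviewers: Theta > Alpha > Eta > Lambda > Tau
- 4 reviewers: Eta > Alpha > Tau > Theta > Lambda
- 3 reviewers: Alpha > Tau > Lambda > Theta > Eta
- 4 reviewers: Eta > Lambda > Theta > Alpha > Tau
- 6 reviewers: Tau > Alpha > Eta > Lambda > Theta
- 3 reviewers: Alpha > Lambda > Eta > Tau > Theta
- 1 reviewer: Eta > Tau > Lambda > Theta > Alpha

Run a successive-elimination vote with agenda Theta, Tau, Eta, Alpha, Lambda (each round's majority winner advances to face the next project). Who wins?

Alpha

Round 1: Theta vs Tau — 12–17, Tau advances.
Round 2: Tau vs Eta — 9–20, Eta advances.
Round 3: Eta vs Alpha — 9–20, Alpha advances.
Round 4: Alpha vs Lambda — 24–5, Alpha advances.
The agenda winner is Alpha.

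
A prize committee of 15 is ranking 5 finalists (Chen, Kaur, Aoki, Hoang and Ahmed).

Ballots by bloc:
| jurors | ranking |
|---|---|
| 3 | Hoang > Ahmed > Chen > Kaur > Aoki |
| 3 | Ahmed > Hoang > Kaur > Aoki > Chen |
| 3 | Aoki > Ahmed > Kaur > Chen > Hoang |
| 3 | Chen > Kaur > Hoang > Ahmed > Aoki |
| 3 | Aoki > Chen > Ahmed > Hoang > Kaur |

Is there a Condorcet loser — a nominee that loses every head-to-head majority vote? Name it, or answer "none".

none

Pairwise majorities:
Chen vs Kaur: Chen, 9–6.
Chen vs Aoki: Chen preferred on 3+3 = 6 ballots; Aoki wins 9–6.
Chen vs Hoang: Chen wins 9–6.
Chen vs Ahmed: Ahmed wins 9–6.
Kaur vs Aoki: Kaur preferred on 3+3+3 = 9 ballots; Kaur wins 9–6.
Kaur vs Hoang: 6 to 9, Hoang.
Kaur vs Ahmed: 3 to 12, Ahmed.
Aoki vs Hoang: Hoang wins 9–6.
Aoki–Ahmed: Ahmed 9–6.
Hoang vs Ahmed: Hoang is ranked higher on 3+3 = 6 ballots, Ahmed on 9. Ahmed wins 9–6.
Every nominee wins at least one matchup (Chen beats Kaur; Kaur beats Aoki; Aoki beats Chen; Hoang beats Kaur; Ahmed beats Chen), so there is no Condorcet loser.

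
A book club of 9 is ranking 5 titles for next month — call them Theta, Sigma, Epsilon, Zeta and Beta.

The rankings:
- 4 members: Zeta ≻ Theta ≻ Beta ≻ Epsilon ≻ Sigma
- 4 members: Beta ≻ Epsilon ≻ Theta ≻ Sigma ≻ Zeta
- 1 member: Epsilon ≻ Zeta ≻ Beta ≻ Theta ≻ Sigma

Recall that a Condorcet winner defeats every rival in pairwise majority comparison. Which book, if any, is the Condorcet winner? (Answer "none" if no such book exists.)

Pairwise majorities:
Theta vs Sigma: Theta, 9–0.
Theta–Epsilon: Epsilon 5–4.
Theta vs Zeta: Zeta, 5–4.
Theta–Beta: Beta 5–4.
Sigma vs Epsilon: Epsilon, 9–0.
Sigma vs Zeta: Zeta wins 5–4.
Sigma vs Beta: Beta wins 9–0.
Epsilon vs Zeta: Epsilon wins 5–4.
Epsilon–Beta: Beta 8–1.
Zeta vs Beta: Zeta, 5–4.
No book is unbeaten: Theta loses to Epsilon; Sigma loses to Theta; Epsilon loses to Beta; Zeta loses to Epsilon; Beta loses to Zeta. In particular Epsilon > Zeta > Beta > Epsilon is a majority cycle — no Condorcet winner exists.

none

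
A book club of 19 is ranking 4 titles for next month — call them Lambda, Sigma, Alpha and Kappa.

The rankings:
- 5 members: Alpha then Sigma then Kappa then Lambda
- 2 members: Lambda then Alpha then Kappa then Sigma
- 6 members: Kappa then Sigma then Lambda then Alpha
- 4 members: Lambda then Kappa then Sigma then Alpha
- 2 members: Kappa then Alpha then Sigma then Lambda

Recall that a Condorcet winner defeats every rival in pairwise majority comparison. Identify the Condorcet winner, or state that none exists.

Kappa

Check each pair by majority over 19 ballots:
Lambda vs Sigma: Sigma wins 13–6.
Lambda vs Alpha: Lambda wins 12–7.
Lambda vs Kappa: Kappa, 13–6.
Sigma–Alpha: Sigma 10–9.
Sigma–Kappa: Kappa 14–5.
Alpha–Kappa: Kappa 12–7.
Kappa defeats every rival head-to-head and is the Condorcet winner.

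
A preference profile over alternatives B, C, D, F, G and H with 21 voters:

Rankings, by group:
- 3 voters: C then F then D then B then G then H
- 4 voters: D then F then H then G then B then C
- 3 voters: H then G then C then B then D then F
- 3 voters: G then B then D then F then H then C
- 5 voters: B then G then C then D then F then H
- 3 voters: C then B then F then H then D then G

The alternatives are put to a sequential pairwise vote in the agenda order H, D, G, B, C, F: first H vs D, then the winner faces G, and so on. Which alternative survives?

B

Round 1: H vs D — 6–15, D advances.
Round 2: D vs G — 10–11, G advances.
Round 3: G vs B — 10–11, B advances.
Round 4: B vs C — 12–9, B advances.
Round 5: B vs F — 14–7, B advances.
The agenda winner is B.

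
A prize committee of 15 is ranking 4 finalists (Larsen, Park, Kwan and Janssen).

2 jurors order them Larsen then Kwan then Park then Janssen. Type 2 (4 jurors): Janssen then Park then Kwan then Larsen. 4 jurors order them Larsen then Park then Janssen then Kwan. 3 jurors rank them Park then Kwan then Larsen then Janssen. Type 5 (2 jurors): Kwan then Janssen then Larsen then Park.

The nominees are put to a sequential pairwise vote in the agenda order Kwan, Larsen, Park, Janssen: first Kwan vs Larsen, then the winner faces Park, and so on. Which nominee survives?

Park

Round 1: Kwan vs Larsen — 9–6, Kwan advances.
Round 2: Kwan vs Park — 4–11, Park advances.
Round 3: Park vs Janssen — 9–6, Park advances.
The agenda winner is Park.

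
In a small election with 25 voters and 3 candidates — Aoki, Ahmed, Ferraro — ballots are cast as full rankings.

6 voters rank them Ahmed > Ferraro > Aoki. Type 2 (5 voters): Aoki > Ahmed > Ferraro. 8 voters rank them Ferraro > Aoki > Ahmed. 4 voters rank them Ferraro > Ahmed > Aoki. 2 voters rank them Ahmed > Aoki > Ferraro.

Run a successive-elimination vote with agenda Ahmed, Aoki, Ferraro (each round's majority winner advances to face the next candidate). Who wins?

Ferraro

Round 1: Ahmed vs Aoki — 12–13, Aoki advances.
Round 2: Aoki vs Ferraro — 7–18, Ferraro advances.
The agenda winner is Ferraro.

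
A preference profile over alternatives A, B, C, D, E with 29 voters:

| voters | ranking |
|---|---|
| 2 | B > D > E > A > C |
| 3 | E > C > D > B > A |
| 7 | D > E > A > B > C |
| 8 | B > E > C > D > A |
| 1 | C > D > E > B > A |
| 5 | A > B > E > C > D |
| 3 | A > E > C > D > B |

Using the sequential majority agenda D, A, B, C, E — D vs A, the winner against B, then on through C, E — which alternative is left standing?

Round 1: D vs A — 21–8, D advances.
Round 2: D vs B — 14–15, B advances.
Round 3: B vs C — 22–7, B advances.
Round 4: B vs E — 15–14, B advances.
B survives the agenda.

B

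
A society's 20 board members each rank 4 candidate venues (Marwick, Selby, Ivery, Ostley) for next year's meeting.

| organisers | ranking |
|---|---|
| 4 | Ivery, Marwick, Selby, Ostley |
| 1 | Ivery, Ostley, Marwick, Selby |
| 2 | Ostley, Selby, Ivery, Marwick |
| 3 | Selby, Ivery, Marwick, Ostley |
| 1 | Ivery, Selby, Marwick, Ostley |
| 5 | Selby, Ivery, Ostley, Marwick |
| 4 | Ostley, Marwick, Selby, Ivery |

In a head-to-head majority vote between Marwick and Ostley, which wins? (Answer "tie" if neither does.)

Ballots ranking Marwick above Ostley: 4 + 3 + 1 = 8.
Ballots ranking Ostley above Marwick: 20 − 8 = 12.
Ostley wins the head-to-head 12–8.

Ostley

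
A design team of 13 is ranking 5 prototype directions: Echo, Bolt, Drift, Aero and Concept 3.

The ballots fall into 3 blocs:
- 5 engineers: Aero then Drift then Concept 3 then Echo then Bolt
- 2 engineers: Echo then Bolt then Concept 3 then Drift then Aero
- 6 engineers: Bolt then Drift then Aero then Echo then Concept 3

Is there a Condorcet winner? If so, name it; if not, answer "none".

Check each pair by majority over 13 ballots:
Echo–Bolt: Echo 7–6.
Echo–Drift: Drift 11–2.
Echo vs Aero: Aero wins 11–2.
Echo–Concept 3: Echo 8–5.
Bolt vs Drift: Bolt, 8–5.
Bolt–Aero: Bolt 8–5.
Bolt vs Concept 3: Bolt, 8–5.
Drift vs Aero: Drift wins 8–5.
Drift vs Concept 3: Drift wins 11–2.
Aero–Concept 3: Aero 11–2.
Each design drops at least one matchup (Echo loses to Drift; Bolt loses to Echo; Drift loses to Bolt; Aero loses to Bolt; Concept 3 loses to Echo); the cycle Echo > Bolt > Drift > Echo rules out a Condorcet winner.

none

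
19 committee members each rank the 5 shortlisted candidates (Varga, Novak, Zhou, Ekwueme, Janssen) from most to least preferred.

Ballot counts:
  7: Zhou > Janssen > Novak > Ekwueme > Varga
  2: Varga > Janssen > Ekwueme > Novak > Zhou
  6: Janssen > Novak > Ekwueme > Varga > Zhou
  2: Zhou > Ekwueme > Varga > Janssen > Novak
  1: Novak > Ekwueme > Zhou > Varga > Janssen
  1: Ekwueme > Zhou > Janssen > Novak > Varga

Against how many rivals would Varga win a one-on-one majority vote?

0

Varga against each rival (19 committee members):
Varga vs Novak: 4 to 15, Novak.
Varga vs Zhou: Varga is ranked higher on 2+6 = 8 ballots, Zhou on 11. Zhou wins 11–8.
Varga vs Ekwueme: Varga is ranked higher on 2 ballots, Ekwueme on 17. Ekwueme wins 17–2.
Varga vs Janssen: 2+2+1 = 5 for Varga, 14 for Janssen — Janssen by 14–5.
Varga beats no one; loses to Novak, Zhou, Ekwueme, Janssen — 0 pairwise wins.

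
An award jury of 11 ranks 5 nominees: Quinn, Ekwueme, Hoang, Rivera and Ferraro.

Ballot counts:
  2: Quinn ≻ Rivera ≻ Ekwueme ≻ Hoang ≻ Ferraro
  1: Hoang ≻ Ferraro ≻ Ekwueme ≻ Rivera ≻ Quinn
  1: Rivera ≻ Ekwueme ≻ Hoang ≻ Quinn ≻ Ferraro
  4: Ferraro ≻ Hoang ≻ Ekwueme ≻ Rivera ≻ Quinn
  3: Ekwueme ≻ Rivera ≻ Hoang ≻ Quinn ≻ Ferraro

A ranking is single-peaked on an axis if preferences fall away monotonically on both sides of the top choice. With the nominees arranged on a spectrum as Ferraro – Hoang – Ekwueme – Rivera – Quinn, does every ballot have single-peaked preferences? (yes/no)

Axis positions: Ferraro=1, Hoang=2, Ekwueme=3, Rivera=4, Quinn=5.
Bloc 1 (peak Quinn at position 5): ranking walks positions 5-4-3-2-1, expanding outward from the peak — single-peaked.
Bloc 2 (peak Hoang at position 2): ranking walks positions 2-1-3-4-5, expanding outward from the peak — single-peaked.
Bloc 3 (peak Rivera at position 4): ranking walks positions 4-3-2-5-1, expanding outward from the peak — single-peaked.
Bloc 4 (peak Ferraro at position 1): ranking walks positions 1-2-3-4-5, expanding outward from the peak — single-peaked.
Bloc 5 (peak Ekwueme at position 3): ranking walks positions 3-4-2-5-1, expanding outward from the peak — single-peaked.
Every ranking is single-peaked on this axis.

yes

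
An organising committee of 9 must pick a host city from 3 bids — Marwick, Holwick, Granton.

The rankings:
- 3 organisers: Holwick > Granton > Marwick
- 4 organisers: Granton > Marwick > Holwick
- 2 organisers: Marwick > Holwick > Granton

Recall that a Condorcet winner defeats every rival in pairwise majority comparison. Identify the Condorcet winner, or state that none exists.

none

Pairwise majorities:
Marwick vs Holwick: 4+2 = 6 for Marwick, 3 for Holwick — Marwick by 6–3.
Marwick–Granton: Granton 7–2.
Holwick vs Granton: Holwick preferred on 3+2 = 5 ballots; Holwick wins 5–4.
No city is unbeaten: Marwick loses to Granton; Holwick loses to Marwick; Granton loses to Holwick. In particular Marwick beats Holwick beats Granton beats Marwick is a majority cycle — no Condorcet winner exists.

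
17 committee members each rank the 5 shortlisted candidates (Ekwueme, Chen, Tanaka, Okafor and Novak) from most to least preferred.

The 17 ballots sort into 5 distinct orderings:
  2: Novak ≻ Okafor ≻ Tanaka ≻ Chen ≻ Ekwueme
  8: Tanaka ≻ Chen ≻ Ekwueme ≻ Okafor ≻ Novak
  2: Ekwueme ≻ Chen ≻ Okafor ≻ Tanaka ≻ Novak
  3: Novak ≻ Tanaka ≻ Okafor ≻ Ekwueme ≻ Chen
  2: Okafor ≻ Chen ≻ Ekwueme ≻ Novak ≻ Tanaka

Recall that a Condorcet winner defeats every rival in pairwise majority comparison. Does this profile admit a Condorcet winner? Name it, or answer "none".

Check each pair by majority over 17 ballots:
Ekwueme vs Chen: Ekwueme preferred on 2+3 = 5 ballots; Chen wins 12–5.
Ekwueme vs Tanaka: Ekwueme preferred on 2+2 = 4 ballots; Tanaka wins 13–4.
Ekwueme vs Okafor: 8+2 = 10 for Ekwueme, 7 for Okafor — Ekwueme by 10–7.
Ekwueme vs Novak: Ekwueme is ranked higher on 8+2+2 = 12 ballots, Novak on 5. Ekwueme wins 12–5.
Chen vs Tanaka: Chen preferred on 2+2 = 4 ballots; Tanaka wins 13–4.
Chen vs Okafor: Chen is ranked higher on 8+2 = 10 ballots, Okafor on 7. Chen wins 10–7.
Chen vs Novak: Chen is ranked higher on 8+2+2 = 12 ballots, Novak on 5. Chen wins 12–5.
Tanaka vs Okafor: Tanaka is ranked higher on 8+3 = 11 ballots, Okafor on 6. Tanaka wins 11–6.
Tanaka vs Novak: Tanaka is ranked higher on 8+2 = 10 ballots, Novak on 7. Tanaka wins 10–7.
Okafor vs Novak: 8+2+2 = 12 for Okafor, 5 for Novak — Okafor by 12–5.
Tanaka beats each of Ekwueme, Chen, Okafor, Novak — Tanaka is the Condorcet winner.

Tanaka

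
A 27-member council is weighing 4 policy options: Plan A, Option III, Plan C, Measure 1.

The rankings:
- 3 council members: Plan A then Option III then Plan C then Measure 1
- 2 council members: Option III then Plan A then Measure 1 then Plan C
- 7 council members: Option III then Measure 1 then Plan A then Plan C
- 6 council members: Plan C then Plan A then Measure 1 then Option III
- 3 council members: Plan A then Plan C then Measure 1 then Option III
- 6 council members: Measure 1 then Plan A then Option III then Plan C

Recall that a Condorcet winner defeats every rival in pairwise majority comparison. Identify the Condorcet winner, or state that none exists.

Pairwise majorities:
Plan A vs Option III: Plan A wins 18–9.
Plan A vs Plan C: Plan A wins 21–6.
Plan A vs Measure 1: Plan A wins 14–13.
Option III vs Plan C: Option III, 18–9.
Option III–Measure 1: Measure 1 15–12.
Plan C vs Measure 1: Measure 1, 15–12.
Plan A beats each of Option III, Plan C, Measure 1 — Plan A is the Condorcet winner.

Plan A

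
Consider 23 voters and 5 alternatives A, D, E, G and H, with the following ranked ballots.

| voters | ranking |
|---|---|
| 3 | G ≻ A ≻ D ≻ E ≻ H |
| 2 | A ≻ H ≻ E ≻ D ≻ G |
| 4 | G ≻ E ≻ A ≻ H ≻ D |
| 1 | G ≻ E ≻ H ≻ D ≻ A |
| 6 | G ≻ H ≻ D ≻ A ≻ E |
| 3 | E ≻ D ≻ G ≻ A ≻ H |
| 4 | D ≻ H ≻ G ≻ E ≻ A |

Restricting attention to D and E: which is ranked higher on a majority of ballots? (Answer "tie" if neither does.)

D

Ballots ranking D above E: 3 + 6 + 4 = 13.
Ballots ranking E above D: 23 − 13 = 10.
D wins the head-to-head 13–10.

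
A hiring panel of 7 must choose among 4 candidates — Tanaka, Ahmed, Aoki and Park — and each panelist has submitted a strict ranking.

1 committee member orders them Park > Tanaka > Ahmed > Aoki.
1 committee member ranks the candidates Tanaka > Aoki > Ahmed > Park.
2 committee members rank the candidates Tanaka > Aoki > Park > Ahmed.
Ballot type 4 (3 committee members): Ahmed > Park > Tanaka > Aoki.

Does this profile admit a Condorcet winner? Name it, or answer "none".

none

Pairwise majorities:
Tanaka vs Ahmed: 4 to 3, Tanaka.
Tanaka vs Aoki: 1+1+2+3 = 7 for Tanaka, 0 for Aoki — Tanaka by 7–0.
Tanaka vs Park: Tanaka is ranked higher on 1+2 = 3 ballots, Park on 4. Park wins 4–3.
Ahmed vs Aoki: 4 to 3, Ahmed.
Ahmed vs Park: 4 to 3, Ahmed.
Aoki vs Park: Aoki is ranked higher on 1+2 = 3 ballots, Park on 4. Park wins 4–3.
Each candidate drops at least one matchup (Tanaka loses to Park; Ahmed loses to Tanaka; Aoki loses to Tanaka; Park loses to Ahmed); the cycle Tanaka > Ahmed > Park > Tanaka rules out a Condorcet winner.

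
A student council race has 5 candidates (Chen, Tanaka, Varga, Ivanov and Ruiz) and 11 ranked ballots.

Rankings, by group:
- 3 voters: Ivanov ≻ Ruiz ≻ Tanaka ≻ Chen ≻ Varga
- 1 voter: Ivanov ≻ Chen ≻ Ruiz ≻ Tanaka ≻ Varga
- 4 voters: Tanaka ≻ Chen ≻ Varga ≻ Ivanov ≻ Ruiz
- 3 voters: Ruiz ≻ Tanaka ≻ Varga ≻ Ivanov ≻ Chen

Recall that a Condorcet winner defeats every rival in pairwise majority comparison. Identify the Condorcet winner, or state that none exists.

Pairwise majorities:
Chen vs Tanaka: 1 for Chen, 10 for Tanaka — Tanaka by 10–1.
Chen vs Varga: Chen is ranked higher on 3+1+4 = 8 ballots, Varga on 3. Chen wins 8–3.
Chen vs Ivanov: Chen is ranked higher on 4 ballots, Ivanov on 7. Ivanov wins 7–4.
Chen vs Ruiz: Chen preferred on 1+4 = 5 ballots; Ruiz wins 6–5.
Tanaka vs Varga: 3+1+4+3 = 11 for Tanaka, 0 for Varga — Tanaka by 11–0.
Tanaka vs Ivanov: 7 to 4, Tanaka.
Tanaka vs Ruiz: Tanaka is ranked higher on 4 ballots, Ruiz on 7. Ruiz wins 7–4.
Varga vs Ivanov: 4+3 = 7 for Varga, 4 for Ivanov — Varga by 7–4.
Varga vs Ruiz: 4 to 7, Ruiz.
Ivanov vs Ruiz: Ivanov preferred on 3+1+4 = 8 ballots; Ivanov wins 8–3.
Every candidate loses at least once (Chen loses to Tanaka; Tanaka loses to Ruiz; Varga loses to Chen; Ivanov loses to Tanaka; Ruiz loses to Ivanov). The majority relation contains the cycle Chen > Varga > Ivanov > Chen, so there is no Condorcet winner.

none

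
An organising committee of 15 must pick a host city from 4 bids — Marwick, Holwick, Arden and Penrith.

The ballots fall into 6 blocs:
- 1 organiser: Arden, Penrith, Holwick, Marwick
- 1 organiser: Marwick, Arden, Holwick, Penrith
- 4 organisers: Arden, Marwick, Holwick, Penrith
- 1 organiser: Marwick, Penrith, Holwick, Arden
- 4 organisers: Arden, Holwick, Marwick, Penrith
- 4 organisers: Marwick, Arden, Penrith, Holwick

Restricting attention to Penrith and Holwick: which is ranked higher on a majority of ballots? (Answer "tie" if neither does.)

Ballots ranking Penrith above Holwick: 1 + 1 + 4 = 6.
Ballots ranking Holwick above Penrith: 15 − 6 = 9.
Holwick wins the head-to-head 9–6.

Holwick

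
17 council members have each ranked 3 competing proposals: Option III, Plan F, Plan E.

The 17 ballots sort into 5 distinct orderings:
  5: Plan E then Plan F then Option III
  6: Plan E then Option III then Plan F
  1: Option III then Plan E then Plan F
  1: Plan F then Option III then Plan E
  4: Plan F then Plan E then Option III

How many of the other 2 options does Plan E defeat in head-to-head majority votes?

2

Plan E against each rival (17 council members):
Plan E–Option III: Plan E 15–2.
Plan E vs Plan F: 12 to 5, Plan E.
Plan E beats Option III, Plan F — 2 pairwise wins.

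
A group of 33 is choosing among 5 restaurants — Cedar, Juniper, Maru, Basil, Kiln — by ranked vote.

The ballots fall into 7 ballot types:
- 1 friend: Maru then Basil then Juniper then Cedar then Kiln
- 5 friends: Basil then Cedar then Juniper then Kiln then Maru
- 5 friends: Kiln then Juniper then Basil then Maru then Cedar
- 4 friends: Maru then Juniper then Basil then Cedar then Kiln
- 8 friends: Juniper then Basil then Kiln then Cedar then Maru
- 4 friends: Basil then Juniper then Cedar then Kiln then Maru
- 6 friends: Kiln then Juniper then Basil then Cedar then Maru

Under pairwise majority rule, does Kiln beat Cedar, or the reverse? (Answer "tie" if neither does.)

Ballots ranking Kiln above Cedar: 5 + 8 + 6 = 19.
Ballots ranking Cedar above Kiln: 33 − 19 = 14.
Kiln wins the head-to-head 19–14.

Kiln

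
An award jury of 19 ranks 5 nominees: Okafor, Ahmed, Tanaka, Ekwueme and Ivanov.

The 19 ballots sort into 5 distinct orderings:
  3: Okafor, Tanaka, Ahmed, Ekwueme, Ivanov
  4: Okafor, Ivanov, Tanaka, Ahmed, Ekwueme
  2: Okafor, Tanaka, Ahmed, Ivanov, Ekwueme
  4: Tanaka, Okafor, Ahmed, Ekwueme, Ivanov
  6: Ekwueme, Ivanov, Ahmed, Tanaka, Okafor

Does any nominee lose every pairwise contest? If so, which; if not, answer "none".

Head-to-head results (19 jurors):
Okafor vs Ahmed: Okafor is ranked higher on 3+4+2+4 = 13 ballots, Ahmed on 6. Okafor wins 13–6.
Okafor vs Tanaka: Tanaka wins 10–9.
Okafor vs Ekwueme: 13 to 6, Okafor.
Okafor vs Ivanov: Okafor, 13–6.
Ahmed vs Tanaka: Tanaka wins 13–6.
Ahmed vs Ekwueme: Ahmed, 13–6.
Ahmed–Ivanov: Ivanov 10–9.
Tanaka vs Ekwueme: Tanaka preferred on 3+4+2+4 = 13 ballots; Tanaka wins 13–6.
Tanaka vs Ivanov: Ivanov, 10–9.
Ekwueme vs Ivanov: Ekwueme preferred on 3+4+6 = 13 ballots; Ekwueme wins 13–6.
No nominee is winless: Okafor beats Ahmed; Ahmed beats Ekwueme; Tanaka beats Okafor; Ekwueme beats Ivanov; Ivanov beats Ahmed. There is no Condorcet loser.

none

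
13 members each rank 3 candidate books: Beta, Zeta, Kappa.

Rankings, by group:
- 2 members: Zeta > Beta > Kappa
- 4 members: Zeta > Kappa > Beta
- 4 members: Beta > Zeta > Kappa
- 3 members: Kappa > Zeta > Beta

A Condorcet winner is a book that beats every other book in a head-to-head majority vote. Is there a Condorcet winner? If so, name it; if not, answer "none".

Zeta

Pairwise majorities:
Beta–Zeta: Zeta 9–4.
Beta–Kappa: Kappa 7–6.
Zeta vs Kappa: Zeta wins 10–3.
Only Zeta has no losses; Zeta is the Condorcet winner.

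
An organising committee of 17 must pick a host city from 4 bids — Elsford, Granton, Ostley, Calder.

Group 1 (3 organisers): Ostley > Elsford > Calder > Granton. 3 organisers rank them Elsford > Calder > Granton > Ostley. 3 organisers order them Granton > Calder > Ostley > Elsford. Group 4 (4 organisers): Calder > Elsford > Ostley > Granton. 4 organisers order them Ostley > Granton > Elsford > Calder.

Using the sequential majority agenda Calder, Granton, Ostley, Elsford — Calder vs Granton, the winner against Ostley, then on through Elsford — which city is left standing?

Round 1: Calder vs Granton — 10–7, Calder advances.
Round 2: Calder vs Ostley — 10–7, Calder advances.
Round 3: Calder vs Elsford — 7–10, Elsford advances.
Elsford survives the agenda.

Elsford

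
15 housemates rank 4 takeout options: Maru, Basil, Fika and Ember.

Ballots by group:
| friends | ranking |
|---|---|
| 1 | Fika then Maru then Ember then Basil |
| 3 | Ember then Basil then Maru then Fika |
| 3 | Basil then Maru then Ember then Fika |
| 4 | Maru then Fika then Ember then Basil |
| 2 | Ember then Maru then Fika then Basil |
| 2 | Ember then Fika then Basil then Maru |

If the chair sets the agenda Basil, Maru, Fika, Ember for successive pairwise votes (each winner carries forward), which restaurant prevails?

Ember

Round 1: Basil vs Maru — 8–7, Basil advances.
Round 2: Basil vs Fika — 6–9, Fika advances.
Round 3: Fika vs Ember — 5–10, Ember advances.
The agenda winner is Ember.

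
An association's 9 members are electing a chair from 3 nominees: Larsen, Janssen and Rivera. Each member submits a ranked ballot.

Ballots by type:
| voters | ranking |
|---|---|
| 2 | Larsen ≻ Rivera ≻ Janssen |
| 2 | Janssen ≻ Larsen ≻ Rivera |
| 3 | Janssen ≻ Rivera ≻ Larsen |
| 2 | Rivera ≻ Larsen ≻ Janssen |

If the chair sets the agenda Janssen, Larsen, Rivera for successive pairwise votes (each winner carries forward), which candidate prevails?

Round 1: Janssen vs Larsen — 5–4, Janssen advances.
Round 2: Janssen vs Rivera — 5–4, Janssen advances.
Janssen survives the agenda.

Janssen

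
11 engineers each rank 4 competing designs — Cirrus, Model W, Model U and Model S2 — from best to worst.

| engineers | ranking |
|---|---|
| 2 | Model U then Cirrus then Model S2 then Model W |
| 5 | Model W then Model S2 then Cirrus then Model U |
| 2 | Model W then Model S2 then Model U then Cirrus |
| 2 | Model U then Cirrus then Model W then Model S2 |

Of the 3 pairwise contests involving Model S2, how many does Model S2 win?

Model S2 against each rival (11 engineers):
Model S2 vs Cirrus: Model S2 wins 7–4.
Model S2 vs Model W: Model S2 is ranked higher on 2 ballots, Model W on 9. Model W wins 9–2.
Model S2 vs Model U: Model S2 wins 7–4.
Model S2 beats Cirrus, Model U; loses to Model W — 2 pairwise wins.

2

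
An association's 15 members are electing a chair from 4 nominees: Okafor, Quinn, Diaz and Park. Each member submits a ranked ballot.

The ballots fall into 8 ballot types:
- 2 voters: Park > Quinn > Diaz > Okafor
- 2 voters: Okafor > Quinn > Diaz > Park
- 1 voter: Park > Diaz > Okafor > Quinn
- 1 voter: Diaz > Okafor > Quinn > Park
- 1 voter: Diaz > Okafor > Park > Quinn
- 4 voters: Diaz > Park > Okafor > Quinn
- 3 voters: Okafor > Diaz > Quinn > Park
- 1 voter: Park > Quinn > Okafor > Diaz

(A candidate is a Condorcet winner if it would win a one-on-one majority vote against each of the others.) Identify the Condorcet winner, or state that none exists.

Diaz

Check each pair by majority over 15 ballots:
Okafor–Quinn: Okafor 12–3.
Okafor vs Diaz: Diaz wins 9–6.
Okafor–Park: Park 8–7.
Quinn vs Diaz: Diaz, 10–5.
Quinn vs Park: Park wins 9–6.
Diaz–Park: Diaz 11–4.
Diaz defeats every rival head-to-head and is the Condorcet winner.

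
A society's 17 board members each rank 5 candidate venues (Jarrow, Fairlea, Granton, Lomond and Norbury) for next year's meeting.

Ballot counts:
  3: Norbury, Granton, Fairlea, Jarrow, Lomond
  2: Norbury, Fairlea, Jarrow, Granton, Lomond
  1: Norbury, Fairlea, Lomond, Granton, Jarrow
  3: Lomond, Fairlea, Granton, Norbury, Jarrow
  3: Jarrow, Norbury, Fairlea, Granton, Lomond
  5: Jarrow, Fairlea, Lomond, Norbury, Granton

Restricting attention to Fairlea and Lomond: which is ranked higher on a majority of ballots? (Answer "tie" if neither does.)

Fairlea

Ballots ranking Fairlea above Lomond: 3 + 2 + 1 + 3 + 5 = 14.
Ballots ranking Lomond above Fairlea: 17 − 14 = 3.
Fairlea wins the head-to-head 14–3.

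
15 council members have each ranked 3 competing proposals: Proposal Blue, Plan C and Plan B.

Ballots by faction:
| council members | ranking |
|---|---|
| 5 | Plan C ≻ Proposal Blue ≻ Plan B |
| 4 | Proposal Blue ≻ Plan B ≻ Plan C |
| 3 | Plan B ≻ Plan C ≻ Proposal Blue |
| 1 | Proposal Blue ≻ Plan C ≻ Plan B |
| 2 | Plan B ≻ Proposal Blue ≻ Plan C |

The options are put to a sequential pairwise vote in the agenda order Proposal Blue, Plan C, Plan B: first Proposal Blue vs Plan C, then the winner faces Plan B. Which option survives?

Round 1: Proposal Blue vs Plan C — 7–8, Plan C advances.
Round 2: Plan C vs Plan B — 6–9, Plan B advances.
The agenda winner is Plan B.

Plan B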